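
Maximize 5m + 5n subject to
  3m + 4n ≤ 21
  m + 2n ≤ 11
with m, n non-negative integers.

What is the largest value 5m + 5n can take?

35

(m,n)=(7,0): 3·7+4·0=21≤21, 1·7+2·0=7≤11, objective 35.
(m,n)=(6,0): 3·6+4·0=18≤21, 1·6+2·0=6≤11, objective 30.
No feasible integer point exceeds 35.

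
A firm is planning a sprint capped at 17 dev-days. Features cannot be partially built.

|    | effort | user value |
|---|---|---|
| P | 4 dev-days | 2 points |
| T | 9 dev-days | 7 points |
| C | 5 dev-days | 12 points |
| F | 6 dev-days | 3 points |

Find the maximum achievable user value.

19

T + C: effort 9 + 5 = 14 ≤ 17, user value 7 + 12 = 19.
C + F: effort 5 + 6 = 11 ≤ 17, user value 12 + 3 = 15.
P + C + F: effort 4 + 5 + 6 = 15 ≤ 17, user value 2 + 12 + 3 = 17.
Best is T and C with total user value 19.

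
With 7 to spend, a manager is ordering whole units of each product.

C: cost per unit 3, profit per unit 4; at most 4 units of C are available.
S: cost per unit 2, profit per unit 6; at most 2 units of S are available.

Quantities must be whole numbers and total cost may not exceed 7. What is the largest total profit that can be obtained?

S has the best ratio (6/2); taking only S gives at most 2×6 = 12 (stopped by the supply cap of 2).
Mixing does better — 1×C and 2×S: cost 7 ≤ 7, profit 1·4 + 2·6 = 16.

16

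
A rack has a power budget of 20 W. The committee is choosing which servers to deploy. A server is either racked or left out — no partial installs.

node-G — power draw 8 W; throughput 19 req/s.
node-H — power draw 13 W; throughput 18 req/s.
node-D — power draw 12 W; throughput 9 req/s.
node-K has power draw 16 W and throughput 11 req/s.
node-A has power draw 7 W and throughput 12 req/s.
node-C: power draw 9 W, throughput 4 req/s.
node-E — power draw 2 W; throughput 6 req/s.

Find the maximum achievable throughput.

This is a 0-1 knapsack instance.
Allowing fractional choices, the relaxed optimum would be about 41.2, but servers are indivisible.
node-G + node-A + node-E: power draw 8 + 7 + 2 = 17 ≤ 20, throughput 19 + 12 + 6 = 37.
node-G + node-A: power draw 8 + 7 = 15 ≤ 20, throughput 19 + 12 = 31.
node-H + node-A: power draw 13 + 7 = 20 ≤ 20, throughput 18 + 12 = 30.
Best is node-G, node-A, and node-E with total throughput 37.

37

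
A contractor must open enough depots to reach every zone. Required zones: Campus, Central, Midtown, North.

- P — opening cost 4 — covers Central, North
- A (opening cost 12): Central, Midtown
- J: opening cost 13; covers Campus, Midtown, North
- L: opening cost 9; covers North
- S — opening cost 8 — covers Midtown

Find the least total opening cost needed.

17

Choose P and J: together they cover Campus, Central, Midtown, North — every zone.
Total opening cost: 4 + 13 = 17.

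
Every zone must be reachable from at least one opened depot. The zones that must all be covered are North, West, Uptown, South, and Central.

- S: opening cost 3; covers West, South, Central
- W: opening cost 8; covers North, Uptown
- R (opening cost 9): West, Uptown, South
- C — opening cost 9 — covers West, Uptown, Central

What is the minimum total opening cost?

This is a weighted set-cover instance.
Choose S and W: together they cover North, West, Uptown, South, Central — every zone.
Total opening cost: 3 + 8 = 11.

11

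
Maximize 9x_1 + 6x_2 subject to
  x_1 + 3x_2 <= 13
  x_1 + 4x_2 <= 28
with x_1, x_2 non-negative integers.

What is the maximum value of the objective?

117

(x_1,x_2)=(13,0): 1·13+3·0=13≤13, 1·13+4·0=13≤28, objective 117.
(x_1,x_2)=(12,0): 1·12+3·0=12≤13, 1·12+4·0=12≤28, objective 108.
Maximum is 117 at (x_1,x_2)=(13,0).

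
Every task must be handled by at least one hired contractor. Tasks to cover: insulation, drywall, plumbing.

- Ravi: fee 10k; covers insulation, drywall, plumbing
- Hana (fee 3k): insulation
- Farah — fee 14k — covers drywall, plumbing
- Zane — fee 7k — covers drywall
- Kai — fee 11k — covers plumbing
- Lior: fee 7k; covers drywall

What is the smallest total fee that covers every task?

This is an integer covering problem.
The greedy cost-per-new-task heuristic would pick Hana and Ravi for 13, but a cheaper cover exists.
Ravi alone covers insulation, drywall, plumbing — every task.
Total fee: 10.
No cover costs less than 10.

10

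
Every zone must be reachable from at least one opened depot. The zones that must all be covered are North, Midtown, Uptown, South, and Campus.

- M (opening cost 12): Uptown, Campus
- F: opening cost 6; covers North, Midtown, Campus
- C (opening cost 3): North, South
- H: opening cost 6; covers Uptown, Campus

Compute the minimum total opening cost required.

15

Choose F, C, and H: together they cover North, Midtown, Uptown, South, Campus — every zone.
Total opening cost: 6 + 3 + 6 = 15.
No cover costs less than 15.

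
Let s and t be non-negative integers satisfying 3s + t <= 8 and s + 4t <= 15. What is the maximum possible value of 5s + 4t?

18

(s,t)=(2,2): 3·2+1·2=8≤8, 1·2+4·2=10≤15, objective 18.
(s,t)=(1,3): 3·1+1·3=6≤8, 1·1+4·3=13≤15, objective 17.
(s,t)=(2,1): 3·2+1·1=7≤8, 1·2+4·1=6≤15, objective 14.
The best lattice point is (2,2), giving 18.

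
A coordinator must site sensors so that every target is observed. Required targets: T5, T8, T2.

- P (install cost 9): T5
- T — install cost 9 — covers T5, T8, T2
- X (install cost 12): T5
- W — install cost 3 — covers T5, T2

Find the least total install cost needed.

This is an integer covering problem.
The greedy cost-per-new-target heuristic would pick W and T for 12, but a cheaper cover exists.
T alone covers T5, T8, T2 — every target.
Total install cost: 9.
No cover costs less than 9.

9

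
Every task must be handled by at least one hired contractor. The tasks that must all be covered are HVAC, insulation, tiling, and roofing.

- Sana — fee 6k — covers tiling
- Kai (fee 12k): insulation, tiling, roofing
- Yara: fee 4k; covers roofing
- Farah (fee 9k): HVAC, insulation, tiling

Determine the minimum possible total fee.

13

Choose Yara and Farah: together they cover HVAC, insulation, tiling, roofing — every task.
Total fee: 4 + 9 = 13.
No cover costs less than 13.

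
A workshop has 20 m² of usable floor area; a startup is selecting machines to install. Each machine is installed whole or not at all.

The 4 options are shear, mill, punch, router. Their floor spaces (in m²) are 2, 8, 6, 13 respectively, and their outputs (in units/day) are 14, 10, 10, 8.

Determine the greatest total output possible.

34

shear + punch: floor space 2 + 6 = 8 ≤ 20, output 14 + 10 = 24.
shear + mill + punch: floor space 2 + 8 + 6 = 16 ≤ 20, output 14 + 10 + 10 = 34.
Best is shear, mill, and punch with total output 34.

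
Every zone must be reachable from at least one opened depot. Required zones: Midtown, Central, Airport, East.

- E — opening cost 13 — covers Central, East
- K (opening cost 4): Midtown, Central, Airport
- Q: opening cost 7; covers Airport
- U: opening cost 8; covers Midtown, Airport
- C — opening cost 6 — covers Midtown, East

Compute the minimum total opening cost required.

Choose K and C: together they cover Midtown, Central, Airport, East — every zone.
Total opening cost: 4 + 6 = 10.
No cover costs less than 10.

10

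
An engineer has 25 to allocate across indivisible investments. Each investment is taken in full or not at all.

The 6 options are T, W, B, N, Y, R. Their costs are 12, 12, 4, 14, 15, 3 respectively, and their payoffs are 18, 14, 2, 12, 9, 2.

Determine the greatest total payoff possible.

32

Allowing fractional choices, the relaxed optimum would be about 32.9, but investments are indivisible.
T + B + R: cost 12 + 4 + 3 = 19 ≤ 25, payoff 18 + 2 + 2 = 22.
T + R: cost 12 + 3 = 15 ≤ 25, payoff 18 + 2 = 20.
T + W: cost 12 + 12 = 24 ≤ 25, payoff 18 + 14 = 32.
Best is T and W with total payoff 32.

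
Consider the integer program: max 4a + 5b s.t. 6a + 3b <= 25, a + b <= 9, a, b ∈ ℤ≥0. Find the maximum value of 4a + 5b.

40

The continuous relaxation peaks at (0, 8.33) with value 41.67; rounding to a feasible lattice point costs some objective.
(a,b)=(0,8): 6·0+3·8=24≤25, 1·0+1·8=8≤9, objective 40.
(a,b)=(0,7): 6·0+3·7=21≤25, 1·0+1·7=7≤9, objective 35.
The best lattice point is (0,8), giving 40.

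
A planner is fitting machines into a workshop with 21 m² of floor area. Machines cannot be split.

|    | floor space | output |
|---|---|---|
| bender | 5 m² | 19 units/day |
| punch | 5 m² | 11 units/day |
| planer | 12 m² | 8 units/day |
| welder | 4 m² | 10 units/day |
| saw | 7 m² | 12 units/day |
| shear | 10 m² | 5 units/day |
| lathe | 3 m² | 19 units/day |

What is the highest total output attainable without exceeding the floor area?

61

Allowing fractional choices, the relaxed optimum would be about 65.9, but machines are indivisible.
bender + welder + saw + lathe: floor space 5 + 4 + 7 + 3 = 19 ≤ 21, output 19 + 10 + 12 + 19 = 60.
bender + punch + welder + lathe: floor space 5 + 5 + 4 + 3 = 17 ≤ 21, output 19 + 11 + 10 + 19 = 59.
bender + punch + saw + lathe: floor space 5 + 5 + 7 + 3 = 20 ≤ 21, output 19 + 11 + 12 + 19 = 61.
Best is bender, punch, saw, and lathe with total output 61.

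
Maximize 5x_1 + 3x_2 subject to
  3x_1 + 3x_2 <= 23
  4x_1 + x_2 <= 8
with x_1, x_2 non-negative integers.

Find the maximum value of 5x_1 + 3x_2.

21

Relaxing integrality, the LP optimum is 23.22 at (x_1,x_2) = (0.111, 7.56), which is not an integer point.
(x_1,x_2)=(0,7): 3·0+3·7=21≤23, 4·0+1·7=7≤8, objective 21.
(x_1,x_2)=(0,6): 3·0+3·6=18≤23, 4·0+1·6=6≤8, objective 18.
Maximum is 21 at (x_1,x_2)=(0,7).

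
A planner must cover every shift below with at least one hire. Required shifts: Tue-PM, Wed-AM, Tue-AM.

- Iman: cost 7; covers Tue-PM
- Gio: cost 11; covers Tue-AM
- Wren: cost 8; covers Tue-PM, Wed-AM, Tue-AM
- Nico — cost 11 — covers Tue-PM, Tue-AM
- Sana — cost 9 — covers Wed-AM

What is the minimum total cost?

8

Wren alone covers Tue-PM, Wed-AM, Tue-AM — every shift.
Total cost: 8.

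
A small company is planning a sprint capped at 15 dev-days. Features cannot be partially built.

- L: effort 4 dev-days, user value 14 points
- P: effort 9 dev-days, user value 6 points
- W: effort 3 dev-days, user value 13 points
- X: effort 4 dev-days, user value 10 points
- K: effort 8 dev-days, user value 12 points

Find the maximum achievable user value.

39

Allowing fractional choices, the relaxed optimum would be about 43.0, but features are indivisible.
W + X + K: effort 3 + 4 + 8 = 15 ≤ 15, user value 13 + 10 + 12 = 35.
L + W + K: effort 4 + 3 + 8 = 15 ≤ 15, user value 14 + 13 + 12 = 39.
L + W + X: effort 4 + 3 + 4 = 11 ≤ 15, user value 14 + 13 + 10 = 37.
Best is L, W, and K with total user value 39.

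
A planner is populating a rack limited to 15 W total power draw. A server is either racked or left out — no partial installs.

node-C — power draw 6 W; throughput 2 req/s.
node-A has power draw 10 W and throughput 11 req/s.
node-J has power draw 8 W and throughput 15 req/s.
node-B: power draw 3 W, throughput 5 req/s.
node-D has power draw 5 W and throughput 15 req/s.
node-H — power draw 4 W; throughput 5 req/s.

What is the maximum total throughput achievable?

30

This is a 0-1 knapsack instance.
Allowing fractional choices, the relaxed optimum would be about 33.3, but servers are indivisible.
node-B + node-D + node-H: power draw 3 + 5 + 4 = 12 ≤ 15, throughput 5 + 15 + 5 = 25.
node-A + node-D: power draw 10 + 5 = 15 ≤ 15, throughput 11 + 15 = 26.
node-J + node-D: power draw 8 + 5 = 13 ≤ 15, throughput 15 + 15 = 30.
Best is node-J and node-D with total throughput 30.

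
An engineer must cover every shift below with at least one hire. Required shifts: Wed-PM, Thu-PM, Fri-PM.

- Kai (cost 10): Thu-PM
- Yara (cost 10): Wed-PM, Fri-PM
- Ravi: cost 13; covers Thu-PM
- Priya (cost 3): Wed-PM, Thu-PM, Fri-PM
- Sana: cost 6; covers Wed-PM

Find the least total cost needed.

3

Priya alone covers Wed-PM, Thu-PM, Fri-PM — every shift.
Total cost: 3.
No cover costs less than 3.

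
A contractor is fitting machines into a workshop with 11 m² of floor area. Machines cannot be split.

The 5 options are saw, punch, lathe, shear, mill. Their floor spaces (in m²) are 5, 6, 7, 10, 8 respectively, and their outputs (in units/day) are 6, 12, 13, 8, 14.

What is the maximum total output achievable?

18

This is a 0-1 knapsack instance.
lathe: floor space 7 ≤ 11, output 13.
mill: floor space 8 ≤ 11, output 14.
saw + punch: floor space 5 + 6 = 11 ≤ 11, output 6 + 12 = 18.
Best is saw and punch with total output 18.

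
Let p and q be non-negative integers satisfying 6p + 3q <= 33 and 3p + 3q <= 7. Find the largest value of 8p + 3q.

16

(p,q)=(2,0): 6·2+3·0=12≤33, 3·2+3·0=6≤7, objective 16.
(p,q)=(1,1): 6·1+3·1=9≤33, 3·1+3·1=6≤7, objective 11.
(p,q)=(1,0): 6·1+3·0=6≤33, 3·1+3·0=3≤7, objective 8.
The best lattice point is (2,0), giving 16.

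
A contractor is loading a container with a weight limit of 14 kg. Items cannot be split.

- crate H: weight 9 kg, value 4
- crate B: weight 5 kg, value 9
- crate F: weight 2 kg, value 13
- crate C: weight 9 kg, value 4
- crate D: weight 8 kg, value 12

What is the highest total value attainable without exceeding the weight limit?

Allowing fractional choices, the relaxed optimum would be about 32.5, but items are indivisible.
crate F + crate D: weight 2 + 8 = 10 ≤ 14, value 13 + 12 = 25.
crate B + crate D: weight 5 + 8 = 13 ≤ 14, value 9 + 12 = 21.
crate B + crate F: weight 5 + 2 = 7 ≤ 14, value 9 + 13 = 22.
Best is crate F and crate D with total value 25.

25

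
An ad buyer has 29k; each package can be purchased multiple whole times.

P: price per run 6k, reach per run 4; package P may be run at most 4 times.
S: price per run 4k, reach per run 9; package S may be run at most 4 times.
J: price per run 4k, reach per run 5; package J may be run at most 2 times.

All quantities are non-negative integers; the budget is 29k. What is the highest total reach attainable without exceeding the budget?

This is a bounded integer knapsack.
S has the best ratio (9/4); taking only S gives at most 4×9 = 36 (stopped by the supply cap of 4).
Mixing does better — 4×S and 2×J: price 24 ≤ 29, reach 4·9 + 2·5 = 46.

46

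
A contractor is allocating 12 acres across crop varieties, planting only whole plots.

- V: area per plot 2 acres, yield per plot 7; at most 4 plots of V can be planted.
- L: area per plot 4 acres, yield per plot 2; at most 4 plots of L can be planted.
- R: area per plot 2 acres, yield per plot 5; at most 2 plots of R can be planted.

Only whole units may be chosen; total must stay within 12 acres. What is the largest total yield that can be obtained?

38

V has the best ratio (7/2); taking only V gives at most 4×7 = 28 (stopped by the supply cap of 4).
Mixing does better — 4×V and 2×R: area 12 ≤ 12, yield 4·7 + 2·5 = 38.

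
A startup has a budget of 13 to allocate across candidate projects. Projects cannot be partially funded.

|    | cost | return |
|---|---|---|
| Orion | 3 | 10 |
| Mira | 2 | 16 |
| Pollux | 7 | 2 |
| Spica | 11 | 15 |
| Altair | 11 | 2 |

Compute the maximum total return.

31

This is a 0-1 knapsack instance.
Orion + Mira + Pollux: cost 3 + 2 + 7 = 12 ≤ 13, return 10 + 16 + 2 = 28.
Orion + Mira: cost 3 + 2 = 5 ≤ 13, return 10 + 16 = 26.
Mira + Spica: cost 2 + 11 = 13 ≤ 13, return 16 + 15 = 31.
Best is Mira and Spica with total return 31.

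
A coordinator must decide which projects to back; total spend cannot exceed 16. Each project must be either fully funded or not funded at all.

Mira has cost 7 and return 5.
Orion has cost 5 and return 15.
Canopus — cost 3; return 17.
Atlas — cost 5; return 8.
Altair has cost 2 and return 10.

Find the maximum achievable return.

50

Allowing fractional choices, the relaxed optimum would be about 50.7, but projects are indivisible.
Orion + Canopus + Altair: cost 5 + 3 + 2 = 10 ≤ 16, return 15 + 17 + 10 = 42.
Orion + Canopus + Atlas: cost 5 + 3 + 5 = 13 ≤ 16, return 15 + 17 + 8 = 40.
Orion + Canopus + Atlas + Altair: cost 5 + 3 + 5 + 2 = 15 ≤ 16, return 15 + 17 + 8 + 10 = 50.
Best is Orion, Canopus, Atlas, and Altair with total return 50.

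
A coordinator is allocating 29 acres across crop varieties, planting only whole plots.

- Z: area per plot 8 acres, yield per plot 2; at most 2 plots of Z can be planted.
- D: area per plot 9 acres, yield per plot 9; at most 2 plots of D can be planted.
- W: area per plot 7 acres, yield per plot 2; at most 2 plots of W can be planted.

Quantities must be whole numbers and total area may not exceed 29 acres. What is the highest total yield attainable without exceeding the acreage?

20

D has the best ratio (9/9); taking only D gives at most 2×9 = 18 (stopped by the supply cap of 2).
Mixing does better — 2×D and 1×W: area 25 ≤ 29, yield 2·9 + 1·2 = 20.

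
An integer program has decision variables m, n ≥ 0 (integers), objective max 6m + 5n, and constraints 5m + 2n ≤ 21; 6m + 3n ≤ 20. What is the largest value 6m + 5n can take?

30

(m,n)=(0,6) is feasible, giving 30.
(m,n)=(0,5) is feasible, giving 25.
Maximum is 30 at (m,n)=(0,6).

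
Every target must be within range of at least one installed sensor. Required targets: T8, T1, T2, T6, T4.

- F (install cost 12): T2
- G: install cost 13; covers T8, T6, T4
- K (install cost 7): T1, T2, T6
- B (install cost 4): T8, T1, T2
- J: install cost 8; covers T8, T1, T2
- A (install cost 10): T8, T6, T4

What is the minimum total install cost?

Choose B and A: together they cover T8, T1, T2, T6, T4 — every target.
Total install cost: 4 + 10 = 14.
No cover costs less than 14.

14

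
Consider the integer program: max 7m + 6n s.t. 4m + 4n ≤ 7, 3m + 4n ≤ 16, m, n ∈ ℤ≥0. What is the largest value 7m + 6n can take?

(m,n)=(1,0) is feasible, giving 7.
(m,n)=(0,1) is feasible, giving 6.
(m,n)=(0,0) is feasible, giving 0.
Maximum is 7 at (m,n)=(1,0).

7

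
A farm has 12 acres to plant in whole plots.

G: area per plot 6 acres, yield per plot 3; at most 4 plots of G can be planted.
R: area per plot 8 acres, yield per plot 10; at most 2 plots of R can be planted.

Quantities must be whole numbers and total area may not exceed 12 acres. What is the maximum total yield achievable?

10

1×R: area 8 ≤ 12, yield 1·10 = 10.
2×G: area 12 ≤ 12, yield 2·3 = 6.
Best is 10.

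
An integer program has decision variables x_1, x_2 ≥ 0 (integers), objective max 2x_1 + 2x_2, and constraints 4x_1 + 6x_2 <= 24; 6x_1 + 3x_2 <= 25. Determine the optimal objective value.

The continuous relaxation peaks at (3.25, 1.83) with value 10.17; rounding to a feasible lattice point costs some objective.
(x_1,x_2)=(3,2): 4·3+6·2=24≤24, 6·3+3·2=24≤25, objective 10.
(x_1,x_2)=(4,0): 4·4+6·0=16≤24, 6·4+3·0=24≤25, objective 8.
Maximum is 10 at (x_1,x_2)=(3,2).

10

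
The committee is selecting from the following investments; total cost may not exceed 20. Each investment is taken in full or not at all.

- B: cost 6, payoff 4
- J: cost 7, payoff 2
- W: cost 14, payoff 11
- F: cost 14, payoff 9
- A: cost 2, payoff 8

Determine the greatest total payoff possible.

F + A: cost 14 + 2 = 16 ≤ 20, payoff 9 + 8 = 17.
B + W: cost 6 + 14 = 20 ≤ 20, payoff 4 + 11 = 15.
W + A: cost 14 + 2 = 16 ≤ 20, payoff 11 + 8 = 19.
Best is W and A with total payoff 19.

19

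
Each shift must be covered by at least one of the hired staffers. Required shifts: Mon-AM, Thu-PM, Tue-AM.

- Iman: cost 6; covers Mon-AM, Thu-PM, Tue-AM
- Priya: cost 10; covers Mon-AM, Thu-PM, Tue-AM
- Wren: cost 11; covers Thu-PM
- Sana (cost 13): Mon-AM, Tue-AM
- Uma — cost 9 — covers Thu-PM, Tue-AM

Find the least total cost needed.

This is a weighted set-cover instance.
Iman alone covers Mon-AM, Thu-PM, Tue-AM — every shift.
Total cost: 6.

6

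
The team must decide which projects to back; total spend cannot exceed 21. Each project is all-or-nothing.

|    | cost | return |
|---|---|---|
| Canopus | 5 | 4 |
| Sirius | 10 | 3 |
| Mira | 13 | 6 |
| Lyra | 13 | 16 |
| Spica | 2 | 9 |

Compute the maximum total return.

Canopus + Lyra + Spica: cost 5 + 13 + 2 = 20 ≤ 21, return 4 + 16 + 9 = 29.
Lyra + Spica: cost 13 + 2 = 15 ≤ 21, return 16 + 9 = 25.
Best is Canopus, Lyra, and Spica with total return 29.

29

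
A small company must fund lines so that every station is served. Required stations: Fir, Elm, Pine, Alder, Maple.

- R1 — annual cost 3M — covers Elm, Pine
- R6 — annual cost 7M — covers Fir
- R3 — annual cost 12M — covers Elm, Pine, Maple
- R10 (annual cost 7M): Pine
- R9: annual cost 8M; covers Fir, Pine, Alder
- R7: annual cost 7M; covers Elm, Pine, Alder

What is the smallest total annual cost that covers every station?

The greedy cost-per-new-station heuristic would pick R1, R9, and R3 for 23, but a cheaper cover exists.
Choose R3 and R9: together they cover Fir, Elm, Pine, Alder, Maple — every station.
Total annual cost: 12 + 8 = 20.
No cover costs less than 20.

20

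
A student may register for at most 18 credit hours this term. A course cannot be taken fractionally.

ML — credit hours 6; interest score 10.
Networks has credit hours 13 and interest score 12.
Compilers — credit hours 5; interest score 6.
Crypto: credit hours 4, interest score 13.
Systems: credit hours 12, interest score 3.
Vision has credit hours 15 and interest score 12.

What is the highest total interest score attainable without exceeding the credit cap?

29

This is an integer program with binary decision variables.
Allowing fractional choices, the relaxed optimum would be about 31.8, but courses are indivisible.
ML + Compilers + Crypto: credit hours 6 + 5 + 4 = 15 ≤ 18, interest score 10 + 6 + 13 = 29.
ML + Crypto: credit hours 6 + 4 = 10 ≤ 18, interest score 10 + 13 = 23.
Networks + Crypto: credit hours 13 + 4 = 17 ≤ 18, interest score 12 + 13 = 25.
Best is ML, Compilers, and Crypto with total interest score 29.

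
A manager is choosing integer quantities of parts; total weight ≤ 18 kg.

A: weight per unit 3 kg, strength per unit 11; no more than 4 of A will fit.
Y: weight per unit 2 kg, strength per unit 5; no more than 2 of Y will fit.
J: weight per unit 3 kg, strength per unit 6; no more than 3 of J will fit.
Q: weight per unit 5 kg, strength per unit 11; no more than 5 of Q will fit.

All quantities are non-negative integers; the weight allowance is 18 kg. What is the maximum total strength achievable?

This is a bounded integer knapsack.
Take 4×A and 2×J: weight 18 ≤ 18, strength 4·11 + 2·6 = 56.
A has the best ratio (11/3) and is taken to its limit of 4; remaining capacity is filled optimally with the others.

56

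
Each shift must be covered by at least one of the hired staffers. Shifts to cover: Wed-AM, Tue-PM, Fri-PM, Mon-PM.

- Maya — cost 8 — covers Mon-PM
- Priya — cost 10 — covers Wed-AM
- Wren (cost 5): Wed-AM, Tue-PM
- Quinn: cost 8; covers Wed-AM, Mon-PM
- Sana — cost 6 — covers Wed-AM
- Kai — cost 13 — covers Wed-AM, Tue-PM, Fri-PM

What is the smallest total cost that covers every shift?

The greedy cost-per-new-shift heuristic would pick Wren, Maya, and Kai for 26, but a cheaper cover exists.
Choose Maya and Kai: together they cover Wed-AM, Tue-PM, Fri-PM, Mon-PM — every shift.
Total cost: 8 + 13 = 21.
No cover costs less than 21.

21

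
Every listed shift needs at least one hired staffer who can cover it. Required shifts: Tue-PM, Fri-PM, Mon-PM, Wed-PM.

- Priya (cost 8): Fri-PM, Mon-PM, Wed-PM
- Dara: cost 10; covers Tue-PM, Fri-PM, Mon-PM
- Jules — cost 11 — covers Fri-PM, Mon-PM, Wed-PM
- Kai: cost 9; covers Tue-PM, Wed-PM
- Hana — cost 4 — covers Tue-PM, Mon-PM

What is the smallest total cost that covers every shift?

12

Choose Priya and Hana: together they cover Tue-PM, Fri-PM, Mon-PM, Wed-PM — every shift.
Total cost: 8 + 4 = 12.
No cover costs less than 12.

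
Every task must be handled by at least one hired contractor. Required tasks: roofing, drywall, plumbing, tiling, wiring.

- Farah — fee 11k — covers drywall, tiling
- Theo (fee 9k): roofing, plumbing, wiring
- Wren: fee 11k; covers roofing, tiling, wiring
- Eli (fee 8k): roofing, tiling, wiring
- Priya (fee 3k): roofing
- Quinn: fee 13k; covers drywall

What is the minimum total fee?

Choose Farah and Theo: together they cover roofing, drywall, plumbing, tiling, wiring — every task.
Total fee: 11 + 9 = 20.

20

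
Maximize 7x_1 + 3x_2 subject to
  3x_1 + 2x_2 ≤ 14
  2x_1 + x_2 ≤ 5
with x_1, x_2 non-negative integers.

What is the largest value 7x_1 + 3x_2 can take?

(x_1,x_2)=(2,1): 3·2+2·1=8≤14, 2·2+1·1=5≤5, objective 17.
(x_1,x_2)=(2,0): 3·2+2·0=6≤14, 2·2+1·0=4≤5, objective 14.
No feasible integer point exceeds 17.

17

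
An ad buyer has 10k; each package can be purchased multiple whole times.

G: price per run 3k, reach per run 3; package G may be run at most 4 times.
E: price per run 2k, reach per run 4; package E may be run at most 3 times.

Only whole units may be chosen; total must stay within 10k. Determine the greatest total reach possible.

E has the best ratio (4/2); taking only E gives at most 3×4 = 12 (stopped by the supply cap of 3).
Mixing does better — 1×G and 3×E: price 9 ≤ 10, reach 1·3 + 3·4 = 15.

15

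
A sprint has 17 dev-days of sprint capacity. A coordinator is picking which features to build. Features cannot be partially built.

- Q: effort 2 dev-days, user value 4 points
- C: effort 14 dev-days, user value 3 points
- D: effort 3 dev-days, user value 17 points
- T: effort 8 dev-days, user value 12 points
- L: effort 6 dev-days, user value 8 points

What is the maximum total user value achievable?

37

This is an integer program with binary decision variables.
Allowing fractional choices, the relaxed optimum would be about 38.3, but features are indivisible.
D + T + L: effort 3 + 8 + 6 = 17 ≤ 17, user value 17 + 12 + 8 = 37.
Q + D + T: effort 2 + 3 + 8 = 13 ≤ 17, user value 4 + 17 + 12 = 33.
Best is D, T, and L with total user value 37.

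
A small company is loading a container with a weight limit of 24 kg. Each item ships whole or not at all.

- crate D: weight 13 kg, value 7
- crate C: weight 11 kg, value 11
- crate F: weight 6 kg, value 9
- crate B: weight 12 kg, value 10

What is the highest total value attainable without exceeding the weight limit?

21

Allowing fractional choices, the relaxed optimum would be about 25.8, but items are indivisible.
crate F + crate B: weight 6 + 12 = 18 ≤ 24, value 9 + 10 = 19.
crate C + crate B: weight 11 + 12 = 23 ≤ 24, value 11 + 10 = 21.
crate C + crate F: weight 11 + 6 = 17 ≤ 24, value 11 + 9 = 20.
Best is crate C and crate B with total value 21.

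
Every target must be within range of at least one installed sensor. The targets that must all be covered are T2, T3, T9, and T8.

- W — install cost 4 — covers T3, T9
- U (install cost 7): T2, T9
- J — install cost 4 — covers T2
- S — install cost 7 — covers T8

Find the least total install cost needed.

15

This is a weighted set-cover instance.
Choose W, J, and S: together they cover T2, T3, T9, T8 — every target.
Total install cost: 4 + 4 + 7 = 15.
No cover costs less than 15.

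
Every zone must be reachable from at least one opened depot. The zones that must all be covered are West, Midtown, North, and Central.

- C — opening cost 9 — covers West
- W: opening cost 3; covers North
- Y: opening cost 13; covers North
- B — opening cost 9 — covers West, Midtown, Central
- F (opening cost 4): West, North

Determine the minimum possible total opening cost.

This is an integer covering problem.
Choose W and B: together they cover West, Midtown, North, Central — every zone.
Total opening cost: 3 + 9 = 12.

12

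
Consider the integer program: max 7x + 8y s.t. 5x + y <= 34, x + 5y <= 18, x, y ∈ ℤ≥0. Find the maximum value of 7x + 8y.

(x,y)=(6,2): 5·6+1·2=32≤34, 1·6+5·2=16≤18, objective 58.
(x,y)=(5,2): 5·5+1·2=27≤34, 1·5+5·2=15≤18, objective 51.
(x,y)=(6,1): 5·6+1·1=31≤34, 1·6+5·1=11≤18, objective 50.
Maximum is 58 at (x,y)=(6,2).

58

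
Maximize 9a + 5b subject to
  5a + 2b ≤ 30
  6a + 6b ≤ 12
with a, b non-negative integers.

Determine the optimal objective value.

18

(a,b)=(2,0): 5·2+2·0=10≤30, 6·2+6·0=12≤12, objective 18.
(a,b)=(1,1): 5·1+2·1=7≤30, 6·1+6·1=12≤12, objective 14.
(a,b)=(1,0): 5·1+2·0=5≤30, 6·1+6·0=6≤12, objective 9.
Maximum is 18 at (a,b)=(2,0).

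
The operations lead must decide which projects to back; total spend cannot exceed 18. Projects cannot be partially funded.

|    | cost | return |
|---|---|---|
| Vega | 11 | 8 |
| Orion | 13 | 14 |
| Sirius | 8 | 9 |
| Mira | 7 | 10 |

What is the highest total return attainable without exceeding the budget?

19

This is a 0-1 knapsack instance.
Sirius + Mira: cost 8 + 7 = 15 ≤ 18, return 9 + 10 = 19.
Vega + Mira: cost 11 + 7 = 18 ≤ 18, return 8 + 10 = 18.
Orion: cost 13 ≤ 18, return 14.
Best is Sirius and Mira with total return 19.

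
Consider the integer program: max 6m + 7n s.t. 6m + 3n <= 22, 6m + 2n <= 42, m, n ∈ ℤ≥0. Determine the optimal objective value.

(m,n)=(0,7) is feasible, giving 49.
(m,n)=(0,6) is feasible, giving 42.
Maximum is 49 at (m,n)=(0,7).

49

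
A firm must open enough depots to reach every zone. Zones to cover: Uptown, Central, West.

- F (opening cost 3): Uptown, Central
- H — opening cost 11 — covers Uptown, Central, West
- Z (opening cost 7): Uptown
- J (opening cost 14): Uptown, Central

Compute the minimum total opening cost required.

The greedy cost-per-new-zone heuristic would pick F and H for 14, but a cheaper cover exists.
H alone covers Uptown, Central, West — every zone.
Total opening cost: 11.
No cover costs less than 11.

11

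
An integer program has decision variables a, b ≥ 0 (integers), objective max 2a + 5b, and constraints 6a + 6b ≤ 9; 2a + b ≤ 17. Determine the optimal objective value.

The continuous relaxation peaks at (0, 1.5) with value 7.50; rounding to a feasible lattice point costs some objective.
(a,b)=(0,1) is feasible, giving 5.
(a,b)=(1,0) is feasible, giving 2.
(a,b)=(0,0) is feasible, giving 0.
No feasible integer point exceeds 5.

5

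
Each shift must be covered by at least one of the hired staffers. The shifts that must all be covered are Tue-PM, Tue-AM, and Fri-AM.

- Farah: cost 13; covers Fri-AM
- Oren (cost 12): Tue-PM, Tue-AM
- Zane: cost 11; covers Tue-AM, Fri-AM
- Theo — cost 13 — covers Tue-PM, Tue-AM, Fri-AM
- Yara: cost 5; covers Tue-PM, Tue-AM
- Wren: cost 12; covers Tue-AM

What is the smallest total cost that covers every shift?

13

The greedy cost-per-new-shift heuristic would pick Yara and Zane for 16, but a cheaper cover exists.
Theo alone covers Tue-PM, Tue-AM, Fri-AM — every shift.
Total cost: 13.
No cover costs less than 13.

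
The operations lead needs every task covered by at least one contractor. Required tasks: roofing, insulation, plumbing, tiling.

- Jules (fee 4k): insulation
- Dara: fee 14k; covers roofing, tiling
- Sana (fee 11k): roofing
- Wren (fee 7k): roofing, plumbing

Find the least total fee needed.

Choose Jules, Dara, and Wren: together they cover roofing, insulation, plumbing, tiling — every task.
Total fee: 4 + 14 + 7 = 25.

25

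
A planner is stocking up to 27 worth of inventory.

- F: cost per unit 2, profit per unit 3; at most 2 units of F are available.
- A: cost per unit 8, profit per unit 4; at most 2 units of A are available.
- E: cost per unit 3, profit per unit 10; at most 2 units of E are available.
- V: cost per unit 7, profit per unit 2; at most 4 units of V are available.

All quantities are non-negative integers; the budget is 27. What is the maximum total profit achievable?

34

E has the best ratio (10/3); taking only E gives at most 2×10 = 20 (stopped by the supply cap of 2).
Mixing does better — 2×F, 2×A, and 2×E: cost 26 ≤ 27, profit 2·3 + 2·4 + 2·10 = 34.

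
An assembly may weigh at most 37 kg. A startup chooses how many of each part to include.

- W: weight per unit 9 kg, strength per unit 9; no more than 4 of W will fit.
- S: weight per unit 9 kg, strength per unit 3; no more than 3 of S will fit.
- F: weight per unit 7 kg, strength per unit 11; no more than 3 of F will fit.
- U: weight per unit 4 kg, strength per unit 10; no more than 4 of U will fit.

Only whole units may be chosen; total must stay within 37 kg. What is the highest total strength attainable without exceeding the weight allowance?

73

U has the best ratio (10/4); taking only U gives at most 4×10 = 40 (stopped by the supply cap of 4).
Mixing does better — 3×F and 4×U: weight 37 ≤ 37, strength 3·11 + 4·10 = 73.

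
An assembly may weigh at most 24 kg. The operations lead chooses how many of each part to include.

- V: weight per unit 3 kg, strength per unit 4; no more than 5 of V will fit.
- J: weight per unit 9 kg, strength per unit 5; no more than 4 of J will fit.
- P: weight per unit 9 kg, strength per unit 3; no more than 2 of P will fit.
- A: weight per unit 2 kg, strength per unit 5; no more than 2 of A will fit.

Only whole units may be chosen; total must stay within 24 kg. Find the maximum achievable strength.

30

A has the best ratio (5/2); taking only A gives at most 2×5 = 10 (stopped by the supply cap of 2).
Mixing does better — 5×V and 2×A: weight 19 ≤ 24, strength 5·4 + 2·5 = 30.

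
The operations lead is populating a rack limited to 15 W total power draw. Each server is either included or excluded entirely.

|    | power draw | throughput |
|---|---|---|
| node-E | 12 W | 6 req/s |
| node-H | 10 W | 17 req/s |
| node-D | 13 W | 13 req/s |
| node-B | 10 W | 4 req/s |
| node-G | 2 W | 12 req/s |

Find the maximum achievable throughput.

This is a 0-1 knapsack instance.
node-E + node-G: power draw 12 + 2 = 14 ≤ 15, throughput 6 + 12 = 18.
node-D + node-G: power draw 13 + 2 = 15 ≤ 15, throughput 13 + 12 = 25.
node-H + node-G: power draw 10 + 2 = 12 ≤ 15, throughput 17 + 12 = 29.
Best is node-H and node-G with total throughput 29.

29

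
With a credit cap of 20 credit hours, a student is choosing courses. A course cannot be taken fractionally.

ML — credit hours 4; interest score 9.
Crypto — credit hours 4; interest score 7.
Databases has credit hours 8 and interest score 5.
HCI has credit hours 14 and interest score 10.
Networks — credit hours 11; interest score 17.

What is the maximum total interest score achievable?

Allowing fractional choices, the relaxed optimum would be about 33.7, but courses are indivisible.
Crypto + Networks: credit hours 4 + 11 = 15 ≤ 20, interest score 7 + 17 = 24.
ML + Crypto + Networks: credit hours 4 + 4 + 11 = 19 ≤ 20, interest score 9 + 7 + 17 = 33.
ML + Networks: credit hours 4 + 11 = 15 ≤ 20, interest score 9 + 17 = 26.
Best is ML, Crypto, and Networks with total interest score 33.

33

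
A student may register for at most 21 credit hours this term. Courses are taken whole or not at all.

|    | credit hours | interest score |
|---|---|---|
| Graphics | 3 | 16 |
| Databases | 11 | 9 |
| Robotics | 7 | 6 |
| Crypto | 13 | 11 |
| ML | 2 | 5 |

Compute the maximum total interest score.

Take Graphics, Crypto, and ML: credit hours 3 + 13 + 2 = 18 ≤ 21, interest score 16 + 11 + 5 = 32.
No other feasible combination does better.

32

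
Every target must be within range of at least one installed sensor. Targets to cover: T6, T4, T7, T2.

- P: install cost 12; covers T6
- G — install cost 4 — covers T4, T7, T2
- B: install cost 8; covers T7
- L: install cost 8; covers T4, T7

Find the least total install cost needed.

16

Choose P and G: together they cover T6, T4, T7, T2 — every target.
Total install cost: 12 + 4 = 16.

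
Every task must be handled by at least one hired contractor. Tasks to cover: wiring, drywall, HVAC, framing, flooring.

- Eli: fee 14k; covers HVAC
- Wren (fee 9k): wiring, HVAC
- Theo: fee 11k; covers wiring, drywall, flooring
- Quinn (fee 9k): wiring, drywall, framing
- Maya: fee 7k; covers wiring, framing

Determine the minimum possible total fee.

27

The greedy cost-per-new-task heuristic would pick Quinn, Wren, and Theo for 29, but a cheaper cover exists.
Choose Wren, Theo, and Maya: together they cover wiring, drywall, HVAC, framing, flooring — every task.
Total fee: 9 + 11 + 7 = 27.
No cover costs less than 27.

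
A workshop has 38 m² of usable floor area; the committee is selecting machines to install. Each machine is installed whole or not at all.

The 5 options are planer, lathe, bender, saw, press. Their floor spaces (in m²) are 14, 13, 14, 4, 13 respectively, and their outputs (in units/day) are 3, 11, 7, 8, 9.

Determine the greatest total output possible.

Treat it as a binary knapsack problem.
Take lathe, saw, and press: floor space 13 + 4 + 13 = 30 ≤ 38, output 11 + 8 + 9 = 28.
No other feasible combination does better.

28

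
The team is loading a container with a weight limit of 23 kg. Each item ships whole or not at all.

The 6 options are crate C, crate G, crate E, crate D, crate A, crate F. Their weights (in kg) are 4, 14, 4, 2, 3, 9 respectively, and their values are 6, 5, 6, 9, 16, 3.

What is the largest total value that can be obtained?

40

Allowing fractional choices, the relaxed optimum would be about 40.6, but items are indivisible.
crate C + crate E + crate D + crate A: weight 4 + 4 + 2 + 3 = 13 ≤ 23, value 6 + 6 + 9 + 16 = 37.
crate C + crate E + crate D + crate A + crate F: weight 4 + 4 + 2 + 3 + 9 = 22 ≤ 23, value 6 + 6 + 9 + 16 + 3 = 40.
Best is crate C, crate E, crate D, crate A, and crate F with total value 40.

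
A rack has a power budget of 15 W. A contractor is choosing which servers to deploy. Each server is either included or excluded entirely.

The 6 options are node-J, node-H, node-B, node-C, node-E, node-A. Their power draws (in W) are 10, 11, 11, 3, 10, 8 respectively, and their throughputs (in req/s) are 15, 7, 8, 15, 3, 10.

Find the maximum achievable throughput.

This is a 0-1 knapsack instance.
Take node-J and node-C: power draw 10 + 3 = 13 ≤ 15, throughput 15 + 15 = 30.
No other feasible combination does better.

30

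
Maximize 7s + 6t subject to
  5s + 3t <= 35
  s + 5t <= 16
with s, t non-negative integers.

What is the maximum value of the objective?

49

(s,t)=(7,0) is feasible, giving 49.
(s,t)=(6,1) is feasible, giving 48.
(s,t)=(5,2) is feasible, giving 47.
Maximum is 49 at (s,t)=(7,0).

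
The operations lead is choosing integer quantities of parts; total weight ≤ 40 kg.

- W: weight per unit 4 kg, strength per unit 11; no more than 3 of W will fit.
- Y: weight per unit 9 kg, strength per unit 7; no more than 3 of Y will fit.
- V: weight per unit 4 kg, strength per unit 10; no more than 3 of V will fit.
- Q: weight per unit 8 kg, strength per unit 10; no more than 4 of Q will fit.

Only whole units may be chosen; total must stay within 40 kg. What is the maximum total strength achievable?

W has the best ratio (11/4); taking only W gives at most 3×11 = 33 (stopped by the supply cap of 3).
Mixing does better — 3×W, 3×V, and 2×Q: weight 40 ≤ 40, strength 3·11 + 3·10 + 2·10 = 83.

83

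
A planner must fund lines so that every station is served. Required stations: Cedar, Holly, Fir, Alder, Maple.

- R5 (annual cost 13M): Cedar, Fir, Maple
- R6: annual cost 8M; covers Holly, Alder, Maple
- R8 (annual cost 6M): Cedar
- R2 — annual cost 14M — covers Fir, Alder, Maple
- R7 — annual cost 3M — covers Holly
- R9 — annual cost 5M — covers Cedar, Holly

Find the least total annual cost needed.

Choose R2 and R9: together they cover Cedar, Holly, Fir, Alder, Maple — every station.
Total annual cost: 14 + 5 = 19.

19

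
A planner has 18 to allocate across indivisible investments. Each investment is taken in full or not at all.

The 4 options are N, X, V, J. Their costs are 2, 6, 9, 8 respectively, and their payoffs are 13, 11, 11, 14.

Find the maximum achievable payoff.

38

Allowing fractional choices, the relaxed optimum would be about 40.4, but investments are indivisible.
N + J: cost 2 + 8 = 10 ≤ 18, payoff 13 + 14 = 27.
N + X + V: cost 2 + 6 + 9 = 17 ≤ 18, payoff 13 + 11 + 11 = 35.
N + X + J: cost 2 + 6 + 8 = 16 ≤ 18, payoff 13 + 11 + 14 = 38.
Best is N, X, and J with total payoff 38.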